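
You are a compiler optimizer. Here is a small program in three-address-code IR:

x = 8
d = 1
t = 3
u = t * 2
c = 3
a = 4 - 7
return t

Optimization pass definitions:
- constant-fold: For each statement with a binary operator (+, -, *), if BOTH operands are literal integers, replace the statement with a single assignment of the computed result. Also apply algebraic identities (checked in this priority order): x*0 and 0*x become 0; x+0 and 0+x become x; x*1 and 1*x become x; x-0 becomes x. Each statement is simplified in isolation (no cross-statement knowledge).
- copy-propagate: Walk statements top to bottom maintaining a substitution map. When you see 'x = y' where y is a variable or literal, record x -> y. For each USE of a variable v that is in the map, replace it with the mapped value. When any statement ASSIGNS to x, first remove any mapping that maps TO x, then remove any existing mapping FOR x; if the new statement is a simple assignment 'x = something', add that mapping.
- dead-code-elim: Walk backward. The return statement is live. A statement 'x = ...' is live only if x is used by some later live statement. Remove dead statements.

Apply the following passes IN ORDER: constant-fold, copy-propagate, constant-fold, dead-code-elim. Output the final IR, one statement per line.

Answer: return 3

Derivation:
Initial IR:
  x = 8
  d = 1
  t = 3
  u = t * 2
  c = 3
  a = 4 - 7
  return t
After constant-fold (7 stmts):
  x = 8
  d = 1
  t = 3
  u = t * 2
  c = 3
  a = -3
  return t
After copy-propagate (7 stmts):
  x = 8
  d = 1
  t = 3
  u = 3 * 2
  c = 3
  a = -3
  return 3
After constant-fold (7 stmts):
  x = 8
  d = 1
  t = 3
  u = 6
  c = 3
  a = -3
  return 3
After dead-code-elim (1 stmts):
  return 3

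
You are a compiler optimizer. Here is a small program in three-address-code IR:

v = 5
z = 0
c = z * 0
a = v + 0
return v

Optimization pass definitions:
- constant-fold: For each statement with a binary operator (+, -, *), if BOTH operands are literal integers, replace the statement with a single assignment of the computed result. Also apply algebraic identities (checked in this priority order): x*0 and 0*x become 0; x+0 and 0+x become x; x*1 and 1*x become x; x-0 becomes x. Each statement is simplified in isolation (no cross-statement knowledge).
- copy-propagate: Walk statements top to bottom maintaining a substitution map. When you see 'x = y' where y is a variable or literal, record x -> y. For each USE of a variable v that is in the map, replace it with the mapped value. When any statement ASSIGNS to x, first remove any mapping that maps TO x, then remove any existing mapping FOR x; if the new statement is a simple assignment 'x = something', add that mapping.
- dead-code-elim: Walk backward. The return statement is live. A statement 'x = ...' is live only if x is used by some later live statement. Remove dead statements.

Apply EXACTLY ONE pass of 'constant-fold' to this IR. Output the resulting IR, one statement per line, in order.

Applying constant-fold statement-by-statement:
  [1] v = 5  (unchanged)
  [2] z = 0  (unchanged)
  [3] c = z * 0  -> c = 0
  [4] a = v + 0  -> a = v
  [5] return v  (unchanged)
Result (5 stmts):
  v = 5
  z = 0
  c = 0
  a = v
  return v

Answer: v = 5
z = 0
c = 0
a = v
return v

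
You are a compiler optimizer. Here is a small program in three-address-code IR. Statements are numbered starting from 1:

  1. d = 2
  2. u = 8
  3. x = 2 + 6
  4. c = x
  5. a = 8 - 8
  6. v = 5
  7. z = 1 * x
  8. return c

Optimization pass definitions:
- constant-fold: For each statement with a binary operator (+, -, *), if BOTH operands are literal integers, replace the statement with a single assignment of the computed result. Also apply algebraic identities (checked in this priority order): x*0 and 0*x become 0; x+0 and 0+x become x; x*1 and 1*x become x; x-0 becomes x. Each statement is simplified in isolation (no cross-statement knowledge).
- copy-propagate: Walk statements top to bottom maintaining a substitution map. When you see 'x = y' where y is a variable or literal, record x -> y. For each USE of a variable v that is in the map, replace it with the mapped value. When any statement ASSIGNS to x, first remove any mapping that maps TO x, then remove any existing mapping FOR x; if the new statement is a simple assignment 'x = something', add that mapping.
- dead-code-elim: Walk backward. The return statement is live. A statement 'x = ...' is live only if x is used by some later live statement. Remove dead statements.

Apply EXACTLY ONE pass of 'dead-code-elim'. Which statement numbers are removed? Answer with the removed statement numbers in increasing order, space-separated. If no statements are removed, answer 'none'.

Answer: 1 2 5 6 7

Derivation:
Backward liveness scan:
Stmt 1 'd = 2': DEAD (d not in live set [])
Stmt 2 'u = 8': DEAD (u not in live set [])
Stmt 3 'x = 2 + 6': KEEP (x is live); live-in = []
Stmt 4 'c = x': KEEP (c is live); live-in = ['x']
Stmt 5 'a = 8 - 8': DEAD (a not in live set ['c'])
Stmt 6 'v = 5': DEAD (v not in live set ['c'])
Stmt 7 'z = 1 * x': DEAD (z not in live set ['c'])
Stmt 8 'return c': KEEP (return); live-in = ['c']
Removed statement numbers: [1, 2, 5, 6, 7]
Surviving IR:
  x = 2 + 6
  c = x
  return c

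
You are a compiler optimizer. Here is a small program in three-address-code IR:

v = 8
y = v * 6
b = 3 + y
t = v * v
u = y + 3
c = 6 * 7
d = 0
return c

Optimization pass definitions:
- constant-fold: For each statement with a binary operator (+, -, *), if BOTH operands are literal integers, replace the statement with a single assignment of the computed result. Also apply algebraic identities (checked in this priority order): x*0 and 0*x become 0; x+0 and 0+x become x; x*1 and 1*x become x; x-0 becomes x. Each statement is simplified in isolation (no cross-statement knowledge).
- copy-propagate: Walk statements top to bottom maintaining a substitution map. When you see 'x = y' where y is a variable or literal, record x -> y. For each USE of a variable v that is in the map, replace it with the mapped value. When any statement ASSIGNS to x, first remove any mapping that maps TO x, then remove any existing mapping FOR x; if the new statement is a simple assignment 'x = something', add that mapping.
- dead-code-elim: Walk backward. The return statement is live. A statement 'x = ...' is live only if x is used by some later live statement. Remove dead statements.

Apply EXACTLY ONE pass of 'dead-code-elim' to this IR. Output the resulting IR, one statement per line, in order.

Answer: c = 6 * 7
return c

Derivation:
Applying dead-code-elim statement-by-statement:
  [8] return c  -> KEEP (return); live=['c']
  [7] d = 0  -> DEAD (d not live)
  [6] c = 6 * 7  -> KEEP; live=[]
  [5] u = y + 3  -> DEAD (u not live)
  [4] t = v * v  -> DEAD (t not live)
  [3] b = 3 + y  -> DEAD (b not live)
  [2] y = v * 6  -> DEAD (y not live)
  [1] v = 8  -> DEAD (v not live)
Result (2 stmts):
  c = 6 * 7
  return c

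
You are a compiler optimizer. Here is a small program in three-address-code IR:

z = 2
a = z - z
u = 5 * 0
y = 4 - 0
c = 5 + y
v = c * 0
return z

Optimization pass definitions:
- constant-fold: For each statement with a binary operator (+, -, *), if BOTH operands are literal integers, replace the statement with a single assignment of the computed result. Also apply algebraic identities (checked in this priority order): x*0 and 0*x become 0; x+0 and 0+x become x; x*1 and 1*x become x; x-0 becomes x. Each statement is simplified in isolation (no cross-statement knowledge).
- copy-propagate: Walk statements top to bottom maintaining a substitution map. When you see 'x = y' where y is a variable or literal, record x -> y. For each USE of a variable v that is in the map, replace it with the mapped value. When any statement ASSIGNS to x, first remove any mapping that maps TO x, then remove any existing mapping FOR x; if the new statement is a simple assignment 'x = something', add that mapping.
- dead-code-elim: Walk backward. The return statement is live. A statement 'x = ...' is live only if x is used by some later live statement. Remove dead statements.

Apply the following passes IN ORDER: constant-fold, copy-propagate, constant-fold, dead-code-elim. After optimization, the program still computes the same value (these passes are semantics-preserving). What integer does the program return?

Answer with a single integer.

Initial IR:
  z = 2
  a = z - z
  u = 5 * 0
  y = 4 - 0
  c = 5 + y
  v = c * 0
  return z
After constant-fold (7 stmts):
  z = 2
  a = z - z
  u = 0
  y = 4
  c = 5 + y
  v = 0
  return z
After copy-propagate (7 stmts):
  z = 2
  a = 2 - 2
  u = 0
  y = 4
  c = 5 + 4
  v = 0
  return 2
After constant-fold (7 stmts):
  z = 2
  a = 0
  u = 0
  y = 4
  c = 9
  v = 0
  return 2
After dead-code-elim (1 stmts):
  return 2
Evaluate:
  z = 2  =>  z = 2
  a = z - z  =>  a = 0
  u = 5 * 0  =>  u = 0
  y = 4 - 0  =>  y = 4
  c = 5 + y  =>  c = 9
  v = c * 0  =>  v = 0
  return z = 2

Answer: 2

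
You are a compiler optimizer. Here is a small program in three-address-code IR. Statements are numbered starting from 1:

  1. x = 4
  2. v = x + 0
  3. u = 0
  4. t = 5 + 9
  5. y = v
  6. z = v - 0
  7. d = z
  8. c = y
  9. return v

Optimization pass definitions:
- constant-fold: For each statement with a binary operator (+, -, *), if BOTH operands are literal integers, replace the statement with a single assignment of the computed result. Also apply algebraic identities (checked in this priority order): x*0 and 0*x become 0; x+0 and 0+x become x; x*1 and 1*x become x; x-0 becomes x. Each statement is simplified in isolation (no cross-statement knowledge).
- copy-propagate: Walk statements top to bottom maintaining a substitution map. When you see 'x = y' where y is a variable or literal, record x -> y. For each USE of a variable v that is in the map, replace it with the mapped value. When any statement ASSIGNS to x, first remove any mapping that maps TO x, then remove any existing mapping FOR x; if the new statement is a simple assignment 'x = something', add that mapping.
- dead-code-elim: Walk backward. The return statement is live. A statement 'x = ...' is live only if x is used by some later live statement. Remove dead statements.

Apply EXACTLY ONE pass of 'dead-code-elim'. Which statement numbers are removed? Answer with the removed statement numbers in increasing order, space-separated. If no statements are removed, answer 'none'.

Answer: 3 4 5 6 7 8

Derivation:
Backward liveness scan:
Stmt 1 'x = 4': KEEP (x is live); live-in = []
Stmt 2 'v = x + 0': KEEP (v is live); live-in = ['x']
Stmt 3 'u = 0': DEAD (u not in live set ['v'])
Stmt 4 't = 5 + 9': DEAD (t not in live set ['v'])
Stmt 5 'y = v': DEAD (y not in live set ['v'])
Stmt 6 'z = v - 0': DEAD (z not in live set ['v'])
Stmt 7 'd = z': DEAD (d not in live set ['v'])
Stmt 8 'c = y': DEAD (c not in live set ['v'])
Stmt 9 'return v': KEEP (return); live-in = ['v']
Removed statement numbers: [3, 4, 5, 6, 7, 8]
Surviving IR:
  x = 4
  v = x + 0
  return v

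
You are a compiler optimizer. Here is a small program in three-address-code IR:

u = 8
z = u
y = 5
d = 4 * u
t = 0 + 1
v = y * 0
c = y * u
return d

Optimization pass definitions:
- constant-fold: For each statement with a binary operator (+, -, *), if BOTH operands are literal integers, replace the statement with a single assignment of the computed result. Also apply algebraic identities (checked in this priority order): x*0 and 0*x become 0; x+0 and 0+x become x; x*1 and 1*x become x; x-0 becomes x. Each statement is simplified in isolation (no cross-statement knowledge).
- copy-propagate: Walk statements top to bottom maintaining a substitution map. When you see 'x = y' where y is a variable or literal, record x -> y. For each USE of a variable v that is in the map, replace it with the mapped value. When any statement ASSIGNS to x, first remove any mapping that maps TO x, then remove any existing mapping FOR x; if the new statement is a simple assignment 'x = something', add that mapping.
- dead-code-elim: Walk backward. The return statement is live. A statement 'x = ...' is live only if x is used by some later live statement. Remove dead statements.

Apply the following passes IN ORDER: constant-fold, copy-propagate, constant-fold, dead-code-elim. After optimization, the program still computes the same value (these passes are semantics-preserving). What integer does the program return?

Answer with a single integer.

Initial IR:
  u = 8
  z = u
  y = 5
  d = 4 * u
  t = 0 + 1
  v = y * 0
  c = y * u
  return d
After constant-fold (8 stmts):
  u = 8
  z = u
  y = 5
  d = 4 * u
  t = 1
  v = 0
  c = y * u
  return d
After copy-propagate (8 stmts):
  u = 8
  z = 8
  y = 5
  d = 4 * 8
  t = 1
  v = 0
  c = 5 * 8
  return d
After constant-fold (8 stmts):
  u = 8
  z = 8
  y = 5
  d = 32
  t = 1
  v = 0
  c = 40
  return d
After dead-code-elim (2 stmts):
  d = 32
  return d
Evaluate:
  u = 8  =>  u = 8
  z = u  =>  z = 8
  y = 5  =>  y = 5
  d = 4 * u  =>  d = 32
  t = 0 + 1  =>  t = 1
  v = y * 0  =>  v = 0
  c = y * u  =>  c = 40
  return d = 32

Answer: 32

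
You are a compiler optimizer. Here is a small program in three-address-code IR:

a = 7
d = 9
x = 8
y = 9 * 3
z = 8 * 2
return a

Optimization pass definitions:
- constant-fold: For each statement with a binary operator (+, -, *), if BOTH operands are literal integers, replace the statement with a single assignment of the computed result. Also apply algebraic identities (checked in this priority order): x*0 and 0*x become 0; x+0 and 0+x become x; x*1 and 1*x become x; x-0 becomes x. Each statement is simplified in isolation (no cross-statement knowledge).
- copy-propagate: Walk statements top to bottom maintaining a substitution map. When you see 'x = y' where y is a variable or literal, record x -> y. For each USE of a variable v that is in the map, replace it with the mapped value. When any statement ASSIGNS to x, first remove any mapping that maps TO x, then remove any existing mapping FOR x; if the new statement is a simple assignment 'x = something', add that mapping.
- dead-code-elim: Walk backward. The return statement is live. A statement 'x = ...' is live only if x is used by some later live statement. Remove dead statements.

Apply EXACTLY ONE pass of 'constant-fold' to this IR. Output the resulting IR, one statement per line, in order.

Applying constant-fold statement-by-statement:
  [1] a = 7  (unchanged)
  [2] d = 9  (unchanged)
  [3] x = 8  (unchanged)
  [4] y = 9 * 3  -> y = 27
  [5] z = 8 * 2  -> z = 16
  [6] return a  (unchanged)
Result (6 stmts):
  a = 7
  d = 9
  x = 8
  y = 27
  z = 16
  return a

Answer: a = 7
d = 9
x = 8
y = 27
z = 16
return a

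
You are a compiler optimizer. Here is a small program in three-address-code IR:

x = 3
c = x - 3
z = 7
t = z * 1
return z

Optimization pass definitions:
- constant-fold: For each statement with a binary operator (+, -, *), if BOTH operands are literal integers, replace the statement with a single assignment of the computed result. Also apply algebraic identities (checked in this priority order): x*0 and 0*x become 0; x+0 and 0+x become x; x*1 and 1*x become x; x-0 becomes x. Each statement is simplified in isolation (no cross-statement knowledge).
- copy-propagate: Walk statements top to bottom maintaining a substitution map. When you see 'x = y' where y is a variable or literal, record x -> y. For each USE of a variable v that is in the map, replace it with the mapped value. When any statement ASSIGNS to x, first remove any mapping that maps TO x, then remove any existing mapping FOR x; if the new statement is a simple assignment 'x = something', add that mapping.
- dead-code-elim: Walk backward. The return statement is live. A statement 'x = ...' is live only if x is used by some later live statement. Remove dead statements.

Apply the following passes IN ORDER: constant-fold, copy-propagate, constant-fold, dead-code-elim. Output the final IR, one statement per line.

Initial IR:
  x = 3
  c = x - 3
  z = 7
  t = z * 1
  return z
After constant-fold (5 stmts):
  x = 3
  c = x - 3
  z = 7
  t = z
  return z
After copy-propagate (5 stmts):
  x = 3
  c = 3 - 3
  z = 7
  t = 7
  return 7
After constant-fold (5 stmts):
  x = 3
  c = 0
  z = 7
  t = 7
  return 7
After dead-code-elim (1 stmts):
  return 7

Answer: return 7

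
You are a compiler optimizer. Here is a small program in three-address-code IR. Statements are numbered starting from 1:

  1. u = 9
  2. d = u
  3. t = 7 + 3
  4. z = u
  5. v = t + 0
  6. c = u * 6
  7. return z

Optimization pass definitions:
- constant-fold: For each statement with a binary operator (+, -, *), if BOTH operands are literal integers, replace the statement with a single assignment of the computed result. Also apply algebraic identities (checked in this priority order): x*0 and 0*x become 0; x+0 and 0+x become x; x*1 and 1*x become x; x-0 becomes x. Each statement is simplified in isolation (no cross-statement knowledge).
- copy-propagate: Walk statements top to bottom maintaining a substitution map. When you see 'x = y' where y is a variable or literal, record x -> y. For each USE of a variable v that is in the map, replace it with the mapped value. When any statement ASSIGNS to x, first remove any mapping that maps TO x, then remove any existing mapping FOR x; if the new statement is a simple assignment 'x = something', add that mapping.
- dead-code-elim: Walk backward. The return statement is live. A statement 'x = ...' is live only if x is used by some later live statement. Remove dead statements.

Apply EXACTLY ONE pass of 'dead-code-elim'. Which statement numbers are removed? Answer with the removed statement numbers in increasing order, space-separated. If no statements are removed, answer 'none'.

Backward liveness scan:
Stmt 1 'u = 9': KEEP (u is live); live-in = []
Stmt 2 'd = u': DEAD (d not in live set ['u'])
Stmt 3 't = 7 + 3': DEAD (t not in live set ['u'])
Stmt 4 'z = u': KEEP (z is live); live-in = ['u']
Stmt 5 'v = t + 0': DEAD (v not in live set ['z'])
Stmt 6 'c = u * 6': DEAD (c not in live set ['z'])
Stmt 7 'return z': KEEP (return); live-in = ['z']
Removed statement numbers: [2, 3, 5, 6]
Surviving IR:
  u = 9
  z = u
  return z

Answer: 2 3 5 6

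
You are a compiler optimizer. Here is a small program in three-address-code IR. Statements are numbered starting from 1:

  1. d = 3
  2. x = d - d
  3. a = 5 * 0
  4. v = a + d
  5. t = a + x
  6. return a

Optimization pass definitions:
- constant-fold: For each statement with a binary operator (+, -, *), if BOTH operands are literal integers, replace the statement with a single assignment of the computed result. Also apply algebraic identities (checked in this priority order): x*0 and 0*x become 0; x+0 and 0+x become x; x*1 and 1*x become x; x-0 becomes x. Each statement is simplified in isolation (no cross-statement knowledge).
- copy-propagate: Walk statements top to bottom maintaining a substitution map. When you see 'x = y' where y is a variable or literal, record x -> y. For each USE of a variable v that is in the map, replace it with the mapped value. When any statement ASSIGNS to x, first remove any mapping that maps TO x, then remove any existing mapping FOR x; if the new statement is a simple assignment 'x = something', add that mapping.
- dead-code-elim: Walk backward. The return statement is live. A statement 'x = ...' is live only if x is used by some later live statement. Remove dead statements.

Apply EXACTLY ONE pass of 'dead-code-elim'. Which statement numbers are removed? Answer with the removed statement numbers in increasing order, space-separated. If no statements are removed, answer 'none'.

Backward liveness scan:
Stmt 1 'd = 3': DEAD (d not in live set [])
Stmt 2 'x = d - d': DEAD (x not in live set [])
Stmt 3 'a = 5 * 0': KEEP (a is live); live-in = []
Stmt 4 'v = a + d': DEAD (v not in live set ['a'])
Stmt 5 't = a + x': DEAD (t not in live set ['a'])
Stmt 6 'return a': KEEP (return); live-in = ['a']
Removed statement numbers: [1, 2, 4, 5]
Surviving IR:
  a = 5 * 0
  return a

Answer: 1 2 4 5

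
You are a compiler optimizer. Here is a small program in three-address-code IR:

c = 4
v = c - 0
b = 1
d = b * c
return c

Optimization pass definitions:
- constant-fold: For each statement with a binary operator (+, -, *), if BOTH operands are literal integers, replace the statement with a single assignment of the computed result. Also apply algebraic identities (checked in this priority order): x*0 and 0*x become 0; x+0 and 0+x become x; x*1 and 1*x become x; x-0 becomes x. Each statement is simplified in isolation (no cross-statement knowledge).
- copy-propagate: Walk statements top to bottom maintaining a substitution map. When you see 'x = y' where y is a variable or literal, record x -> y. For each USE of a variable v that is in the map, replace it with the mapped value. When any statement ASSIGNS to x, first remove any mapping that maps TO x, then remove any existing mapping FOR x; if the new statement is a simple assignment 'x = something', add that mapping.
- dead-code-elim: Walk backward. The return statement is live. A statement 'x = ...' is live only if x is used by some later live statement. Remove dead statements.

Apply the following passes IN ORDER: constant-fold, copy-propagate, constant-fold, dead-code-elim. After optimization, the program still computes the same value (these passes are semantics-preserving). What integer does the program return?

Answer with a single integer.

Initial IR:
  c = 4
  v = c - 0
  b = 1
  d = b * c
  return c
After constant-fold (5 stmts):
  c = 4
  v = c
  b = 1
  d = b * c
  return c
After copy-propagate (5 stmts):
  c = 4
  v = 4
  b = 1
  d = 1 * 4
  return 4
After constant-fold (5 stmts):
  c = 4
  v = 4
  b = 1
  d = 4
  return 4
After dead-code-elim (1 stmts):
  return 4
Evaluate:
  c = 4  =>  c = 4
  v = c - 0  =>  v = 4
  b = 1  =>  b = 1
  d = b * c  =>  d = 4
  return c = 4

Answer: 4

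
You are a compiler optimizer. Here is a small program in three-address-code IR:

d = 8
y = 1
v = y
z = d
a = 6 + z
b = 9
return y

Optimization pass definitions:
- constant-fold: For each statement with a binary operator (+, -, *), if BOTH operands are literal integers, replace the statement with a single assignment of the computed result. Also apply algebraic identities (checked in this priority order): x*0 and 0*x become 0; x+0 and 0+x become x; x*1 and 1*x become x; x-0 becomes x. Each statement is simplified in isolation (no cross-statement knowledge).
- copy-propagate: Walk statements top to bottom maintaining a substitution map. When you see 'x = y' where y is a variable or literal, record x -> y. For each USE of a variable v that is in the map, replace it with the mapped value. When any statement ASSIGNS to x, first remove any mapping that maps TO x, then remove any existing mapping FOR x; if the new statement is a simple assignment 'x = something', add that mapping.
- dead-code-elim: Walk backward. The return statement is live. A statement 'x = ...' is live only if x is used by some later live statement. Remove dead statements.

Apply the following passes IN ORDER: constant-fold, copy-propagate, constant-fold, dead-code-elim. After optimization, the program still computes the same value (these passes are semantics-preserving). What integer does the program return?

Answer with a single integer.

Answer: 1

Derivation:
Initial IR:
  d = 8
  y = 1
  v = y
  z = d
  a = 6 + z
  b = 9
  return y
After constant-fold (7 stmts):
  d = 8
  y = 1
  v = y
  z = d
  a = 6 + z
  b = 9
  return y
After copy-propagate (7 stmts):
  d = 8
  y = 1
  v = 1
  z = 8
  a = 6 + 8
  b = 9
  return 1
After constant-fold (7 stmts):
  d = 8
  y = 1
  v = 1
  z = 8
  a = 14
  b = 9
  return 1
After dead-code-elim (1 stmts):
  return 1
Evaluate:
  d = 8  =>  d = 8
  y = 1  =>  y = 1
  v = y  =>  v = 1
  z = d  =>  z = 8
  a = 6 + z  =>  a = 14
  b = 9  =>  b = 9
  return y = 1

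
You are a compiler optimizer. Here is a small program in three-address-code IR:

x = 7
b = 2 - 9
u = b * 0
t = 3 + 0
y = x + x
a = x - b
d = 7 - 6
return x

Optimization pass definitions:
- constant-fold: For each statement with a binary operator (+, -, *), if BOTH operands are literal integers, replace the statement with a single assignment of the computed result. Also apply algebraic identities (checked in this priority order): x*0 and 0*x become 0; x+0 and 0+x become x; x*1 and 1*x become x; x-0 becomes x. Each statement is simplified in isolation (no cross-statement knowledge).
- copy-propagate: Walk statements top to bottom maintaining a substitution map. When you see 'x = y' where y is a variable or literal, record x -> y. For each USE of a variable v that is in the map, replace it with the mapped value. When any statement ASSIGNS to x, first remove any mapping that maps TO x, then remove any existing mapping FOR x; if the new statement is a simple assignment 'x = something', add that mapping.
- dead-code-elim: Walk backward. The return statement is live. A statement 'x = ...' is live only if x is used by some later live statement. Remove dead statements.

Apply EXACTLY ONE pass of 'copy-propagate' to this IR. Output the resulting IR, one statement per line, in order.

Answer: x = 7
b = 2 - 9
u = b * 0
t = 3 + 0
y = 7 + 7
a = 7 - b
d = 7 - 6
return 7

Derivation:
Applying copy-propagate statement-by-statement:
  [1] x = 7  (unchanged)
  [2] b = 2 - 9  (unchanged)
  [3] u = b * 0  (unchanged)
  [4] t = 3 + 0  (unchanged)
  [5] y = x + x  -> y = 7 + 7
  [6] a = x - b  -> a = 7 - b
  [7] d = 7 - 6  (unchanged)
  [8] return x  -> return 7
Result (8 stmts):
  x = 7
  b = 2 - 9
  u = b * 0
  t = 3 + 0
  y = 7 + 7
  a = 7 - b
  d = 7 - 6
  return 7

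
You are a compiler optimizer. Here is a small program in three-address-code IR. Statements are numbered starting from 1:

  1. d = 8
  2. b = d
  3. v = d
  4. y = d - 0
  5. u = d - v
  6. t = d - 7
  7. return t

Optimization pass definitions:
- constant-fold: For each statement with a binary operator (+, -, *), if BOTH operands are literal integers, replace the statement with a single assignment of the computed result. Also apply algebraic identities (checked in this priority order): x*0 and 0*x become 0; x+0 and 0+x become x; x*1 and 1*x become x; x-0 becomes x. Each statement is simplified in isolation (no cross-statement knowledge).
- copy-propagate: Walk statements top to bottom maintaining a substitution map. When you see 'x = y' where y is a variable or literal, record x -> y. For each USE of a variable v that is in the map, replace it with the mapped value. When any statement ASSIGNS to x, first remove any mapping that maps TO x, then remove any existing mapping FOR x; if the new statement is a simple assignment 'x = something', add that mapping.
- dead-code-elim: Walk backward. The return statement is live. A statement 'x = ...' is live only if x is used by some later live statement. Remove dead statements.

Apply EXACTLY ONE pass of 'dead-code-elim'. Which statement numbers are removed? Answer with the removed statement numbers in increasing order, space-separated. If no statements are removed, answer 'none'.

Answer: 2 3 4 5

Derivation:
Backward liveness scan:
Stmt 1 'd = 8': KEEP (d is live); live-in = []
Stmt 2 'b = d': DEAD (b not in live set ['d'])
Stmt 3 'v = d': DEAD (v not in live set ['d'])
Stmt 4 'y = d - 0': DEAD (y not in live set ['d'])
Stmt 5 'u = d - v': DEAD (u not in live set ['d'])
Stmt 6 't = d - 7': KEEP (t is live); live-in = ['d']
Stmt 7 'return t': KEEP (return); live-in = ['t']
Removed statement numbers: [2, 3, 4, 5]
Surviving IR:
  d = 8
  t = d - 7
  return t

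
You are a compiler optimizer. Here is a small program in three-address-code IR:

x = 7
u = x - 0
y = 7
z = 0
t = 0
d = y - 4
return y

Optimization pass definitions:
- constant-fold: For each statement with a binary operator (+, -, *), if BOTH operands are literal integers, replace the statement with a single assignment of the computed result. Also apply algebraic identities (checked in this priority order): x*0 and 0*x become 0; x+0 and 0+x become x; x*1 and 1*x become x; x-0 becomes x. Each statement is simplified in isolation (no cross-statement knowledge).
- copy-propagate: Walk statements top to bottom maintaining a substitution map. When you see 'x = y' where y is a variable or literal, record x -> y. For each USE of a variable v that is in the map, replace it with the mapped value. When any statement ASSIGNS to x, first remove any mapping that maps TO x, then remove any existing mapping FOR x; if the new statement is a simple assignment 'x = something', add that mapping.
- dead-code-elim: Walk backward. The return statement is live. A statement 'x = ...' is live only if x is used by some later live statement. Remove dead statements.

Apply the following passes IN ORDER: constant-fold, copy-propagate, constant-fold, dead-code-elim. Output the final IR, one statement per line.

Answer: return 7

Derivation:
Initial IR:
  x = 7
  u = x - 0
  y = 7
  z = 0
  t = 0
  d = y - 4
  return y
After constant-fold (7 stmts):
  x = 7
  u = x
  y = 7
  z = 0
  t = 0
  d = y - 4
  return y
After copy-propagate (7 stmts):
  x = 7
  u = 7
  y = 7
  z = 0
  t = 0
  d = 7 - 4
  return 7
After constant-fold (7 stmts):
  x = 7
  u = 7
  y = 7
  z = 0
  t = 0
  d = 3
  return 7
After dead-code-elim (1 stmts):
  return 7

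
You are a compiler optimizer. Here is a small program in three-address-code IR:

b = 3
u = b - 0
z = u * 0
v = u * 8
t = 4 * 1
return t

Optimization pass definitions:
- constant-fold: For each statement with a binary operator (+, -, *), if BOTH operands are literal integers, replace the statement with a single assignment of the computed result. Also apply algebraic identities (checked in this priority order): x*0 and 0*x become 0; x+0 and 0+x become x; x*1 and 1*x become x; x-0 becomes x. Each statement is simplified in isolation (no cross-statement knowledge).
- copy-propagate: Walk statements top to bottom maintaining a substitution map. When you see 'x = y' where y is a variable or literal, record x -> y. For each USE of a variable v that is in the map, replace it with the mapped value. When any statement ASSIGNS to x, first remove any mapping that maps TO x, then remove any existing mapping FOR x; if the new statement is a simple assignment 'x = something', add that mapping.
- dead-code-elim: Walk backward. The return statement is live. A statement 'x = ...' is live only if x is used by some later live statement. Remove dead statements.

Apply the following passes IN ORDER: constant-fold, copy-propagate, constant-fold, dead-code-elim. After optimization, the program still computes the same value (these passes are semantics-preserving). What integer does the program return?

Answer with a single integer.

Answer: 4

Derivation:
Initial IR:
  b = 3
  u = b - 0
  z = u * 0
  v = u * 8
  t = 4 * 1
  return t
After constant-fold (6 stmts):
  b = 3
  u = b
  z = 0
  v = u * 8
  t = 4
  return t
After copy-propagate (6 stmts):
  b = 3
  u = 3
  z = 0
  v = 3 * 8
  t = 4
  return 4
After constant-fold (6 stmts):
  b = 3
  u = 3
  z = 0
  v = 24
  t = 4
  return 4
After dead-code-elim (1 stmts):
  return 4
Evaluate:
  b = 3  =>  b = 3
  u = b - 0  =>  u = 3
  z = u * 0  =>  z = 0
  v = u * 8  =>  v = 24
  t = 4 * 1  =>  t = 4
  return t = 4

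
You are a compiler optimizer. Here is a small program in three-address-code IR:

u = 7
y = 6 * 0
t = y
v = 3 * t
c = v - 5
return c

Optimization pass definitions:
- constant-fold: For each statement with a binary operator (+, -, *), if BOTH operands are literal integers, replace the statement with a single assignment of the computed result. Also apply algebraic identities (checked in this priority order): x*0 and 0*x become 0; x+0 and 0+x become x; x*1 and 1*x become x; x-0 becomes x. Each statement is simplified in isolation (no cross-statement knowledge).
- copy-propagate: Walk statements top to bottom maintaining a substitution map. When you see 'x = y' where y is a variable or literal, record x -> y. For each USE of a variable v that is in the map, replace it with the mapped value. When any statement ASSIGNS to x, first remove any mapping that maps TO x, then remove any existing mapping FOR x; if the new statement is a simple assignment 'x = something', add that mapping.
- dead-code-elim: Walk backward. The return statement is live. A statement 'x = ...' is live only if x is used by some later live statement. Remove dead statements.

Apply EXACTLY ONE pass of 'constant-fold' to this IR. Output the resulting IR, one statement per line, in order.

Answer: u = 7
y = 0
t = y
v = 3 * t
c = v - 5
return c

Derivation:
Applying constant-fold statement-by-statement:
  [1] u = 7  (unchanged)
  [2] y = 6 * 0  -> y = 0
  [3] t = y  (unchanged)
  [4] v = 3 * t  (unchanged)
  [5] c = v - 5  (unchanged)
  [6] return c  (unchanged)
Result (6 stmts):
  u = 7
  y = 0
  t = y
  v = 3 * t
  c = v - 5
  return c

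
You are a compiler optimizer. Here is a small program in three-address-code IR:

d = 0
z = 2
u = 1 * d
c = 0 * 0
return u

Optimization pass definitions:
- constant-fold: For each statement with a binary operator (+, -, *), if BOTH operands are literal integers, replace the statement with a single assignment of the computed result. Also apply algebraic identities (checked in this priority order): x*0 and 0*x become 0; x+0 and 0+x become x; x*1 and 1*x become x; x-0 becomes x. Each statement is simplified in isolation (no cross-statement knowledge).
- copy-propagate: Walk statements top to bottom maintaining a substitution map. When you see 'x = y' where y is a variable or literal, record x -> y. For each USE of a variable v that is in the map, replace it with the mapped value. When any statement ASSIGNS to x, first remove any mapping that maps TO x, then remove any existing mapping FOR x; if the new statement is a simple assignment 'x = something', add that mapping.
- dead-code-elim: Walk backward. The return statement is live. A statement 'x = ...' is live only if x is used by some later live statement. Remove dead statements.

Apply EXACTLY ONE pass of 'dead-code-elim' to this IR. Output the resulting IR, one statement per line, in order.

Answer: d = 0
u = 1 * d
return u

Derivation:
Applying dead-code-elim statement-by-statement:
  [5] return u  -> KEEP (return); live=['u']
  [4] c = 0 * 0  -> DEAD (c not live)
  [3] u = 1 * d  -> KEEP; live=['d']
  [2] z = 2  -> DEAD (z not live)
  [1] d = 0  -> KEEP; live=[]
Result (3 stmts):
  d = 0
  u = 1 * d
  return u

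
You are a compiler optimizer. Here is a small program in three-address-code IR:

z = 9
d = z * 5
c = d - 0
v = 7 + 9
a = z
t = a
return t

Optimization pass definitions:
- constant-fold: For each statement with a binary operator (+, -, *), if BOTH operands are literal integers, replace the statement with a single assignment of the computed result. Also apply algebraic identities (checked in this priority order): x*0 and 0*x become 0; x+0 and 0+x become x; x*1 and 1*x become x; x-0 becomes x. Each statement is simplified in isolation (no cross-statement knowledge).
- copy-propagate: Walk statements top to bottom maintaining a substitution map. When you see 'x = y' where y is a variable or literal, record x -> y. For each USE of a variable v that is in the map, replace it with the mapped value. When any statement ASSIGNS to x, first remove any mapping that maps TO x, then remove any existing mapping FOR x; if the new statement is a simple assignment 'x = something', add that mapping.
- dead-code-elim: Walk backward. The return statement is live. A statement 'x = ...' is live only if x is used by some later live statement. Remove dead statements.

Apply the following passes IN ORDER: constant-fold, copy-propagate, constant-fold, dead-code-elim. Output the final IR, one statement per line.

Initial IR:
  z = 9
  d = z * 5
  c = d - 0
  v = 7 + 9
  a = z
  t = a
  return t
After constant-fold (7 stmts):
  z = 9
  d = z * 5
  c = d
  v = 16
  a = z
  t = a
  return t
After copy-propagate (7 stmts):
  z = 9
  d = 9 * 5
  c = d
  v = 16
  a = 9
  t = 9
  return 9
After constant-fold (7 stmts):
  z = 9
  d = 45
  c = d
  v = 16
  a = 9
  t = 9
  return 9
After dead-code-elim (1 stmts):
  return 9

Answer: return 9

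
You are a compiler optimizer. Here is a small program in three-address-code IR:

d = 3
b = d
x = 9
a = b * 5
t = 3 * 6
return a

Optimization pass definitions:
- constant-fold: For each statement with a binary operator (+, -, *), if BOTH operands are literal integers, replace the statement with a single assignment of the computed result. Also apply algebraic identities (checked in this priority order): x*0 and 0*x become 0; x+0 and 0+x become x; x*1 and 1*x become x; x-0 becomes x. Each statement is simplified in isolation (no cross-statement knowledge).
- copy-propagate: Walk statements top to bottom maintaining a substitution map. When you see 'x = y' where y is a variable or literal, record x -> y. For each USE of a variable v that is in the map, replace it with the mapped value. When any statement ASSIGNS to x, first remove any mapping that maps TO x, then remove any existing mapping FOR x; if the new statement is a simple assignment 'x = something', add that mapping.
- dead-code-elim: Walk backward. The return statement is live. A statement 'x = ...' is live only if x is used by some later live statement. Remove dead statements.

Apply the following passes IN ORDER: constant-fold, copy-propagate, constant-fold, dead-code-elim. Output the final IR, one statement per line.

Answer: a = 15
return a

Derivation:
Initial IR:
  d = 3
  b = d
  x = 9
  a = b * 5
  t = 3 * 6
  return a
After constant-fold (6 stmts):
  d = 3
  b = d
  x = 9
  a = b * 5
  t = 18
  return a
After copy-propagate (6 stmts):
  d = 3
  b = 3
  x = 9
  a = 3 * 5
  t = 18
  return a
After constant-fold (6 stmts):
  d = 3
  b = 3
  x = 9
  a = 15
  t = 18
  return a
After dead-code-elim (2 stmts):
  a = 15
  return a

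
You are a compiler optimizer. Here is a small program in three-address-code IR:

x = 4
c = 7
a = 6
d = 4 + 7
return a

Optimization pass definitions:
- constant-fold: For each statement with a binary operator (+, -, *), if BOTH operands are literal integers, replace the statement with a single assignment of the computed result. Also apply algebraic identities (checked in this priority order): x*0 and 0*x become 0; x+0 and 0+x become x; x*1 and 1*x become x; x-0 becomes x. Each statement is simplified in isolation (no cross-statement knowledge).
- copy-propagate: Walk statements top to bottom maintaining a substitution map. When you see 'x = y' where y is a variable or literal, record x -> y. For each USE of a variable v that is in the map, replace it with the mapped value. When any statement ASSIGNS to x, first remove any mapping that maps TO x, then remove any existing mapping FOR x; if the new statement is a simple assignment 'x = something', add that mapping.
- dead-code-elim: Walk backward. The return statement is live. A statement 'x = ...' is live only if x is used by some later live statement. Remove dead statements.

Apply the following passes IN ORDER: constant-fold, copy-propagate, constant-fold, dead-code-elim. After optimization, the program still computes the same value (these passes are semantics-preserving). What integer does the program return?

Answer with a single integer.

Answer: 6

Derivation:
Initial IR:
  x = 4
  c = 7
  a = 6
  d = 4 + 7
  return a
After constant-fold (5 stmts):
  x = 4
  c = 7
  a = 6
  d = 11
  return a
After copy-propagate (5 stmts):
  x = 4
  c = 7
  a = 6
  d = 11
  return 6
After constant-fold (5 stmts):
  x = 4
  c = 7
  a = 6
  d = 11
  return 6
After dead-code-elim (1 stmts):
  return 6
Evaluate:
  x = 4  =>  x = 4
  c = 7  =>  c = 7
  a = 6  =>  a = 6
  d = 4 + 7  =>  d = 11
  return a = 6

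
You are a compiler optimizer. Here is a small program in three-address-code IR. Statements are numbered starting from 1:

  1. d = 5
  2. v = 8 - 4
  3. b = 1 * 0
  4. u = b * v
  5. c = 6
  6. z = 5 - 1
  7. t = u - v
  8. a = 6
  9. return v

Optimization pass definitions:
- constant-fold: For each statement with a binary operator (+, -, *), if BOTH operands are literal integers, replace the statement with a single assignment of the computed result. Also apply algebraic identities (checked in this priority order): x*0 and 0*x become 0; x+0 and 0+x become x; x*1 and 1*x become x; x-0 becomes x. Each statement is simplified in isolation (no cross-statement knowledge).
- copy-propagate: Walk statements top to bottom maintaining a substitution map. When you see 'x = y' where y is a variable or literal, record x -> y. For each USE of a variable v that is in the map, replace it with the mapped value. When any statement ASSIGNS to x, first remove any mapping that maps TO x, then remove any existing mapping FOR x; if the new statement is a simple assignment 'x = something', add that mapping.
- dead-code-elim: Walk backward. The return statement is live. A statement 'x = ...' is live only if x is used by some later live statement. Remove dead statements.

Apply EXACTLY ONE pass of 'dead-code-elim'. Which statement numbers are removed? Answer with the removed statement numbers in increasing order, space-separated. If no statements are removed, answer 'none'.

Answer: 1 3 4 5 6 7 8

Derivation:
Backward liveness scan:
Stmt 1 'd = 5': DEAD (d not in live set [])
Stmt 2 'v = 8 - 4': KEEP (v is live); live-in = []
Stmt 3 'b = 1 * 0': DEAD (b not in live set ['v'])
Stmt 4 'u = b * v': DEAD (u not in live set ['v'])
Stmt 5 'c = 6': DEAD (c not in live set ['v'])
Stmt 6 'z = 5 - 1': DEAD (z not in live set ['v'])
Stmt 7 't = u - v': DEAD (t not in live set ['v'])
Stmt 8 'a = 6': DEAD (a not in live set ['v'])
Stmt 9 'return v': KEEP (return); live-in = ['v']
Removed statement numbers: [1, 3, 4, 5, 6, 7, 8]
Surviving IR:
  v = 8 - 4
  return v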